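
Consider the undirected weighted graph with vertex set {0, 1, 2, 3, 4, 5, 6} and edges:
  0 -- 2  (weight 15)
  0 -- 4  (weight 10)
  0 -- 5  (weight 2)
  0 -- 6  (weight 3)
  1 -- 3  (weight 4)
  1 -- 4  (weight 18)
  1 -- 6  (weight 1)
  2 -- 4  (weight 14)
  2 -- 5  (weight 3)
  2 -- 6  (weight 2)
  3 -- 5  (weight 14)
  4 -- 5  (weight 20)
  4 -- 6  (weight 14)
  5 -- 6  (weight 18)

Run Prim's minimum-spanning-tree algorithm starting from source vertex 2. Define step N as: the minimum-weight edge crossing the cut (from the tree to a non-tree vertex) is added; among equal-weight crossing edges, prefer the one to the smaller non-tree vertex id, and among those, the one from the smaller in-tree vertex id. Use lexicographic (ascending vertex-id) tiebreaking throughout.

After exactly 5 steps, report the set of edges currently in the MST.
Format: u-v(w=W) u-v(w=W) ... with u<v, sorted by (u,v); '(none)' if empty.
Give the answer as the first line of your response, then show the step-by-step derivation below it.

0-5(w=2) 0-6(w=3) 1-3(w=4) 1-6(w=1) 2-6(w=2)

step 1: add edge 2-6 (w=2); MST = {2-6(w=2)}
step 2: add edge 1-6 (w=1); MST = {1-6(w=1) 2-6(w=2)}
step 3: add edge 0-6 (w=3); MST = {0-6(w=3) 1-6(w=1) 2-6(w=2)}
step 4: add edge 0-5 (w=2); MST = {0-5(w=2) 0-6(w=3) 1-6(w=1) 2-6(w=2)}
step 5: add edge 1-3 (w=4); MST = {0-5(w=2) 0-6(w=3) 1-3(w=4) 1-6(w=1) 2-6(w=2)}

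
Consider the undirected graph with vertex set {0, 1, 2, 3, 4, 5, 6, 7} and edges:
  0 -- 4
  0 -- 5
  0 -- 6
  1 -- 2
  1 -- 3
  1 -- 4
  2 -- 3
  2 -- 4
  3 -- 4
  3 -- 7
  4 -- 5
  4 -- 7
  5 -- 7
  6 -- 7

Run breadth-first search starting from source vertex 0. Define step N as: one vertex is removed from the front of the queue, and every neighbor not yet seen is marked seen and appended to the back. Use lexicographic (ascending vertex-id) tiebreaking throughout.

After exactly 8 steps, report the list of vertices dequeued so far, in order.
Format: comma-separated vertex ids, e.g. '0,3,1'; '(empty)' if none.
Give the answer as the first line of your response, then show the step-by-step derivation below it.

0,4,5,6,1,2,3,7

step 1: dequeue 0; queue=[4,5,6]; order=0
step 2: dequeue 4; queue=[5,6,1,2,3,7]; order=0,4
step 3: dequeue 5; queue=[6,1,2,3,7]; order=0,4,5
step 4: dequeue 6; queue=[1,2,3,7]; order=0,4,5,6
step 5: dequeue 1; queue=[2,3,7]; order=0,4,5,6,1
step 6: dequeue 2; queue=[3,7]; order=0,4,5,6,1,2
step 7: dequeue 3; queue=[7]; order=0,4,5,6,1,2,3
step 8: dequeue 7; queue=[(empty)]; order=0,4,5,6,1,2,3,7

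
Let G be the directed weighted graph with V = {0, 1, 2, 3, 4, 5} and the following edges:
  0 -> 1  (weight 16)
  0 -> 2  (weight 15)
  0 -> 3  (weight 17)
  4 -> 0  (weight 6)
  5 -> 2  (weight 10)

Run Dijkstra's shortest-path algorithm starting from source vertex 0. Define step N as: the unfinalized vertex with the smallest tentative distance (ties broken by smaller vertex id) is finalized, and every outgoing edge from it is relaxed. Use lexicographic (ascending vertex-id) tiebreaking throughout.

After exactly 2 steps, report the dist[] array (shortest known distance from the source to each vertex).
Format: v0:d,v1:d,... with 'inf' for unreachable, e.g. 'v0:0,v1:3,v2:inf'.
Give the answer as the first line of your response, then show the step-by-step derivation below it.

v0:0,v1:16,v2:15,v3:17,v4:inf,v5:inf

step 1: dist = v0:0,v1:16,v2:15,v3:17,v4:inf,v5:inf
step 2: dist = v0:0,v1:16,v2:15,v3:17,v4:inf,v5:inf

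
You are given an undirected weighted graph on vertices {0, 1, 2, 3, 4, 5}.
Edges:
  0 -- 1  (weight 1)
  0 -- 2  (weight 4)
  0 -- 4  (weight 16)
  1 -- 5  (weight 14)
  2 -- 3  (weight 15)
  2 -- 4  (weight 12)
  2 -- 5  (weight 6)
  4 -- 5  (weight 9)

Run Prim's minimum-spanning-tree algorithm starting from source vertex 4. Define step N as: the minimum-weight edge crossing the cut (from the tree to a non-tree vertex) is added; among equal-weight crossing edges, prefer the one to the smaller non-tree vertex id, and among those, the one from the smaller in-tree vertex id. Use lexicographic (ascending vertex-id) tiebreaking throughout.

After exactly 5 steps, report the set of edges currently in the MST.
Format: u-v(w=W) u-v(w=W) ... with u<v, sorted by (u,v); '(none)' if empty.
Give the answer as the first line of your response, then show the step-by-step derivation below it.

0-1(w=1) 0-2(w=4) 2-3(w=15) 2-5(w=6) 4-5(w=9)

step 1: add edge 4-5 (w=9); MST = {4-5(w=9)}
step 2: add edge 2-5 (w=6); MST = {2-5(w=6) 4-5(w=9)}
step 3: add edge 0-2 (w=4); MST = {0-2(w=4) 2-5(w=6) 4-5(w=9)}
step 4: add edge 0-1 (w=1); MST = {0-1(w=1) 0-2(w=4) 2-5(w=6) 4-5(w=9)}
step 5: add edge 2-3 (w=15); MST = {0-1(w=1) 0-2(w=4) 2-3(w=15) 2-5(w=6) 4-5(w=9)}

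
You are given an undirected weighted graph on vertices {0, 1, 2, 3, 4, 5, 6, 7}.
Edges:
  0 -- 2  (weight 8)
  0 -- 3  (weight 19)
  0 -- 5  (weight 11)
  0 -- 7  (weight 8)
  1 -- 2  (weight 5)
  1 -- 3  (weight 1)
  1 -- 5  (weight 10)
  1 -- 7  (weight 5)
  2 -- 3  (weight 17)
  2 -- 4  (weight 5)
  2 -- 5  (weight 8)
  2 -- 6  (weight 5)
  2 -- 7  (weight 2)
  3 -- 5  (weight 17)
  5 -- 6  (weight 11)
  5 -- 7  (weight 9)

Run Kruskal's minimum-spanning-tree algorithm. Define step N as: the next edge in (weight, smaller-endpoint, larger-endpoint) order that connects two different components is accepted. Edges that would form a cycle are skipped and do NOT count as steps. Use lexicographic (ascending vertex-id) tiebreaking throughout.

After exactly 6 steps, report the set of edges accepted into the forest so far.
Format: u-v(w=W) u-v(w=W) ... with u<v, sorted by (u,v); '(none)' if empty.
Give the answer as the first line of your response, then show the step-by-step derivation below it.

0-2(w=8) 1-2(w=5) 1-3(w=1) 2-4(w=5) 2-6(w=5) 2-7(w=2)

step 1: add edge 1-3 (w=1); MST = {1-3(w=1)}
step 2: add edge 2-7 (w=2); MST = {1-3(w=1) 2-7(w=2)}
step 3: add edge 1-2 (w=5); MST = {1-2(w=5) 1-3(w=1) 2-7(w=2)}
step 4: add edge 2-4 (w=5); MST = {1-2(w=5) 1-3(w=1) 2-4(w=5) 2-7(w=2)}
step 5: add edge 2-6 (w=5); MST = {1-2(w=5) 1-3(w=1) 2-4(w=5) 2-6(w=5) 2-7(w=2)}
step 6: add edge 0-2 (w=8); MST = {0-2(w=8) 1-2(w=5) 1-3(w=1) 2-4(w=5) 2-6(w=5) 2-7(w=2)}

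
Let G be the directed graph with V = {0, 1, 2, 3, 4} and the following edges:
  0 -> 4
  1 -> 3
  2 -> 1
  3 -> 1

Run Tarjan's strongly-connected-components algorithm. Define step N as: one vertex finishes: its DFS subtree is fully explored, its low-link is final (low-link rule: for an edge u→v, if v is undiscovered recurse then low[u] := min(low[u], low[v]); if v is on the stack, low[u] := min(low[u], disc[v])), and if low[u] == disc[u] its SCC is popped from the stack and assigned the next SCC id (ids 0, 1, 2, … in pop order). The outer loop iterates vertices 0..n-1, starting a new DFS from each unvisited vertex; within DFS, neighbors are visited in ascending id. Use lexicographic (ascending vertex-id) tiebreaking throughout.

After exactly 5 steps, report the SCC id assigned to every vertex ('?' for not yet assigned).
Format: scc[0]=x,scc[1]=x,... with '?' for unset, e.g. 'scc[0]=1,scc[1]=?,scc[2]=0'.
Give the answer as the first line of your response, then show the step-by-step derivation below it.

scc[0]=1,scc[1]=2,scc[2]=3,scc[3]=2,scc[4]=0

step 1: low=(low[0]=0,low[1]=?,low[2]=?,low[3]=?,low[4]=1); scc=(scc[0]=?,scc[1]=?,scc[2]=?,scc[3]=?,scc[4]=0)
step 2: low=(low[0]=0,low[1]=?,low[2]=?,low[3]=?,low[4]=1); scc=(scc[0]=1,scc[1]=?,scc[2]=?,scc[3]=?,scc[4]=0)
step 3: low=(low[0]=0,low[1]=2,low[2]=?,low[3]=2,low[4]=1); scc=(scc[0]=1,scc[1]=?,scc[2]=?,scc[3]=?,scc[4]=0)
step 4: low=(low[0]=0,low[1]=2,low[2]=?,low[3]=2,low[4]=1); scc=(scc[0]=1,scc[1]=2,scc[2]=?,scc[3]=2,scc[4]=0)
step 5: low=(low[0]=0,low[1]=2,low[2]=4,low[3]=2,low[4]=1); scc=(scc[0]=1,scc[1]=2,scc[2]=3,scc[3]=2,scc[4]=0)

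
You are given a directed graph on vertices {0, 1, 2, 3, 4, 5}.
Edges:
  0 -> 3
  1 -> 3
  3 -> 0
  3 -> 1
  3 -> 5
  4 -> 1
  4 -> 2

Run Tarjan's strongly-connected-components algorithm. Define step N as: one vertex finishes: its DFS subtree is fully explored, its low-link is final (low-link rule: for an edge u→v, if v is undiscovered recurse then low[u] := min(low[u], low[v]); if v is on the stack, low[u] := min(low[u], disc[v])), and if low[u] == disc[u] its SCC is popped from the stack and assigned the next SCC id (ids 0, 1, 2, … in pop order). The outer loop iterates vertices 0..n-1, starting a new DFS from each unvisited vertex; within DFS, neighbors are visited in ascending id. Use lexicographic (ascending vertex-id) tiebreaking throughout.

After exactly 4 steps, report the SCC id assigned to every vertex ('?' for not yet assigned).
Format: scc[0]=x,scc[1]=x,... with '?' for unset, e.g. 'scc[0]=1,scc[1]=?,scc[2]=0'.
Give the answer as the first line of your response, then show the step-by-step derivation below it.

scc[0]=1,scc[1]=1,scc[2]=?,scc[3]=1,scc[4]=?,scc[5]=0

step 1: low=(low[0]=0,low[1]=1,low[2]=?,low[3]=0,low[4]=?,low[5]=?); scc=(scc[0]=?,scc[1]=?,scc[2]=?,scc[3]=?,scc[4]=?,scc[5]=?)
step 2: low=(low[0]=0,low[1]=1,low[2]=?,low[3]=0,low[4]=?,low[5]=3); scc=(scc[0]=?,scc[1]=?,scc[2]=?,scc[3]=?,scc[4]=?,scc[5]=0)
step 3: low=(low[0]=0,low[1]=1,low[2]=?,low[3]=0,low[4]=?,low[5]=3); scc=(scc[0]=?,scc[1]=?,scc[2]=?,scc[3]=?,scc[4]=?,scc[5]=0)
step 4: low=(low[0]=0,low[1]=1,low[2]=?,low[3]=0,low[4]=?,low[5]=3); scc=(scc[0]=1,scc[1]=1,scc[2]=?,scc[3]=1,scc[4]=?,scc[5]=0)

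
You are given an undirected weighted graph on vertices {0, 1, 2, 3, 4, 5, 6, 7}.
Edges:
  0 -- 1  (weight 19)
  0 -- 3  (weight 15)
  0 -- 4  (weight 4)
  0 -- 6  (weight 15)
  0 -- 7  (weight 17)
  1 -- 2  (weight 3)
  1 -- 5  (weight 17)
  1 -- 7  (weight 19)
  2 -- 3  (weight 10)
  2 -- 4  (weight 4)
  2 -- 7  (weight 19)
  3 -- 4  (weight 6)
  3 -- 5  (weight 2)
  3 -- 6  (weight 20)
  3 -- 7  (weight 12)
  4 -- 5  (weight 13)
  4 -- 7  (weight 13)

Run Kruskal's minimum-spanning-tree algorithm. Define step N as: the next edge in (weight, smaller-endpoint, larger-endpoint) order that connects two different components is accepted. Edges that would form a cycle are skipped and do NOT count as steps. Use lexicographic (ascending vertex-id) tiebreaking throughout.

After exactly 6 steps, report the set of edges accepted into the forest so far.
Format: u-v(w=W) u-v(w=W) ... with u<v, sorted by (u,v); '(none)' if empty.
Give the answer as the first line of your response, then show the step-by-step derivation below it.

0-4(w=4) 1-2(w=3) 2-4(w=4) 3-4(w=6) 3-5(w=2) 3-7(w=12)

step 1: add edge 3-5 (w=2); MST = {3-5(w=2)}
step 2: add edge 1-2 (w=3); MST = {1-2(w=3) 3-5(w=2)}
step 3: add edge 0-4 (w=4); MST = {0-4(w=4) 1-2(w=3) 3-5(w=2)}
step 4: add edge 2-4 (w=4); MST = {0-4(w=4) 1-2(w=3) 2-4(w=4) 3-5(w=2)}
step 5: add edge 3-4 (w=6); MST = {0-4(w=4) 1-2(w=3) 2-4(w=4) 3-4(w=6) 3-5(w=2)}
step 6: add edge 3-7 (w=12); MST = {0-4(w=4) 1-2(w=3) 2-4(w=4) 3-4(w=6) 3-5(w=2) 3-7(w=12)}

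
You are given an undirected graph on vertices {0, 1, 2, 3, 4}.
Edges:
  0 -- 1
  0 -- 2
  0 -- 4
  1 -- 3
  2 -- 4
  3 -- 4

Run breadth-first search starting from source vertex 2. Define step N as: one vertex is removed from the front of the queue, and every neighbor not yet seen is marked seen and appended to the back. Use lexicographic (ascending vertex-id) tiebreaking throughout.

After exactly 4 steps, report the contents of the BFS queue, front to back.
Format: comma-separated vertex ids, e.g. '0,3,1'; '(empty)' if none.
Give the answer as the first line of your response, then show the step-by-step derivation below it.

3

step 1: dequeue 2; queue=[0,4]; order=2
step 2: dequeue 0; queue=[4,1]; order=2,0
step 3: dequeue 4; queue=[1,3]; order=2,0,4
step 4: dequeue 1; queue=[3]; order=2,0,4,1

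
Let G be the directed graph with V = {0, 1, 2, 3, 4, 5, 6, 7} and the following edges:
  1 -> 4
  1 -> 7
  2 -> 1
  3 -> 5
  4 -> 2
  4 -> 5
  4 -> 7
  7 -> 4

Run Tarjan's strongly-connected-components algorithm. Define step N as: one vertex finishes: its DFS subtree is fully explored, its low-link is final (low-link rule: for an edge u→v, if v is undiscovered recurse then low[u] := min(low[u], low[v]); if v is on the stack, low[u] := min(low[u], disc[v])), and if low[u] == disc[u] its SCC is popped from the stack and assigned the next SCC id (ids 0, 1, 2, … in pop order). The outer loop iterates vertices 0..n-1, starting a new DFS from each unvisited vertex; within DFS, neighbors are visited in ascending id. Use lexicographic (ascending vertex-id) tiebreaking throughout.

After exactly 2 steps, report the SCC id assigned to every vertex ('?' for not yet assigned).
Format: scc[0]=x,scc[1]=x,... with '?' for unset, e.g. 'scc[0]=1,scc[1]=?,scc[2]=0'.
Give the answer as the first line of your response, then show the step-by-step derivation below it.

scc[0]=0,scc[1]=?,scc[2]=?,scc[3]=?,scc[4]=?,scc[5]=?,scc[6]=?,scc[7]=?

step 1: low=(low[0]=0,low[1]=?,low[2]=?,low[3]=?,low[4]=?,low[5]=?,low[6]=?,low[7]=?); scc=(scc[0]=0,scc[1]=?,scc[2]=?,scc[3]=?,scc[4]=?,scc[5]=?,scc[6]=?,scc[7]=?)
step 2: low=(low[0]=0,low[1]=1,low[2]=1,low[3]=?,low[4]=2,low[5]=?,low[6]=?,low[7]=?); scc=(scc[0]=0,scc[1]=?,scc[2]=?,scc[3]=?,scc[4]=?,scc[5]=?,scc[6]=?,scc[7]=?)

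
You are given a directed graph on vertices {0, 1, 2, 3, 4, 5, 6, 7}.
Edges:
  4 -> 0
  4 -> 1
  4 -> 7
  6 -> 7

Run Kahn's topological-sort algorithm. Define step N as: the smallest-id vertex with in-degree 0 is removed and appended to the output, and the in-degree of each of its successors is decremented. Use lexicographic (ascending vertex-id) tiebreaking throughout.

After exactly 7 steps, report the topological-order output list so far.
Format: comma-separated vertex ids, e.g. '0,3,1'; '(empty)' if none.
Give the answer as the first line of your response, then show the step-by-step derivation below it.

2,3,4,0,1,5,6

step 1: output 2; order=[2]; indeg=(1,1,0,0,0,0,0,2)
step 2: output 3; order=[2,3]; indeg=(1,1,0,0,0,0,0,2)
step 3: output 4; order=[2,3,4]; indeg=(0,0,0,0,0,0,0,1)
step 4: output 0; order=[2,3,4,0]; indeg=(0,0,0,0,0,0,0,1)
step 5: output 1; order=[2,3,4,0,1]; indeg=(0,0,0,0,0,0,0,1)
step 6: output 5; order=[2,3,4,0,1,5]; indeg=(0,0,0,0,0,0,0,1)
step 7: output 6; order=[2,3,4,0,1,5,6]; indeg=(0,0,0,0,0,0,0,0)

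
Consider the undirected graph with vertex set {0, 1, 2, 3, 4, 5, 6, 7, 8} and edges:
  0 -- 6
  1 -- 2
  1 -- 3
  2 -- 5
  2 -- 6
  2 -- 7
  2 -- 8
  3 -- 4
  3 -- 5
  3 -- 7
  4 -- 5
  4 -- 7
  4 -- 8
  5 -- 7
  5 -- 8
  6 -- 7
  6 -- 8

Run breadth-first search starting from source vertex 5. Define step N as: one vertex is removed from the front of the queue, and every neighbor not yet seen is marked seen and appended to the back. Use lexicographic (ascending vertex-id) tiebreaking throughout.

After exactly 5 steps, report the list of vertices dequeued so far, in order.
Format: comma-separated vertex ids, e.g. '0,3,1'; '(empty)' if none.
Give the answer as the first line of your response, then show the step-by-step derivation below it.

5,2,3,4,7

step 1: dequeue 5; queue=[2,3,4,7,8]; order=5
step 2: dequeue 2; queue=[3,4,7,8,1,6]; order=5,2
step 3: dequeue 3; queue=[4,7,8,1,6]; order=5,2,3
step 4: dequeue 4; queue=[7,8,1,6]; order=5,2,3,4
step 5: dequeue 7; queue=[8,1,6]; order=5,2,3,4,7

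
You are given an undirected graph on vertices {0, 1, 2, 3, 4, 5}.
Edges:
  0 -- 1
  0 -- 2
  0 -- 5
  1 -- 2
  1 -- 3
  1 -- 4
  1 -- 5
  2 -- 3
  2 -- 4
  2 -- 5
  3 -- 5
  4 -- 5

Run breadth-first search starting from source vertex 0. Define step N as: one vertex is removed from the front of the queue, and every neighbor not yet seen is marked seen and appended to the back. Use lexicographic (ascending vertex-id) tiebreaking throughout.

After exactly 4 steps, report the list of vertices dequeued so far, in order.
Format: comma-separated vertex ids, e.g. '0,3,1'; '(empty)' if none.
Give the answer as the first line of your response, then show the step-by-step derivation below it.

0,1,2,5

step 1: dequeue 0; queue=[1,2,5]; order=0
step 2: dequeue 1; queue=[2,5,3,4]; order=0,1
step 3: dequeue 2; queue=[5,3,4]; order=0,1,2
step 4: dequeue 5; queue=[3,4]; order=0,1,2,5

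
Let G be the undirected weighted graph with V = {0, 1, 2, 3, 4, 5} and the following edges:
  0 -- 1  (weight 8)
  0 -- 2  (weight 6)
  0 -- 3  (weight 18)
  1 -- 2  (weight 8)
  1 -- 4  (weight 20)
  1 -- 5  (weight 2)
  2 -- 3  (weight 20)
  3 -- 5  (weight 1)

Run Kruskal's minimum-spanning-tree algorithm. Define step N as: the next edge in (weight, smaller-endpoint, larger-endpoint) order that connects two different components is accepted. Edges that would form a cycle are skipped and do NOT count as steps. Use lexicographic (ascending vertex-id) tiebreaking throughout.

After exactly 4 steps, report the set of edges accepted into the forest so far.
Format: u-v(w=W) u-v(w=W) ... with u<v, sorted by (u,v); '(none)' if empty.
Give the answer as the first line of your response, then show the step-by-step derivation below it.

0-1(w=8) 0-2(w=6) 1-5(w=2) 3-5(w=1)

step 1: add edge 3-5 (w=1); MST = {3-5(w=1)}
step 2: add edge 1-5 (w=2); MST = {1-5(w=2) 3-5(w=1)}
step 3: add edge 0-2 (w=6); MST = {0-2(w=6) 1-5(w=2) 3-5(w=1)}
step 4: add edge 0-1 (w=8); MST = {0-1(w=8) 0-2(w=6) 1-5(w=2) 3-5(w=1)}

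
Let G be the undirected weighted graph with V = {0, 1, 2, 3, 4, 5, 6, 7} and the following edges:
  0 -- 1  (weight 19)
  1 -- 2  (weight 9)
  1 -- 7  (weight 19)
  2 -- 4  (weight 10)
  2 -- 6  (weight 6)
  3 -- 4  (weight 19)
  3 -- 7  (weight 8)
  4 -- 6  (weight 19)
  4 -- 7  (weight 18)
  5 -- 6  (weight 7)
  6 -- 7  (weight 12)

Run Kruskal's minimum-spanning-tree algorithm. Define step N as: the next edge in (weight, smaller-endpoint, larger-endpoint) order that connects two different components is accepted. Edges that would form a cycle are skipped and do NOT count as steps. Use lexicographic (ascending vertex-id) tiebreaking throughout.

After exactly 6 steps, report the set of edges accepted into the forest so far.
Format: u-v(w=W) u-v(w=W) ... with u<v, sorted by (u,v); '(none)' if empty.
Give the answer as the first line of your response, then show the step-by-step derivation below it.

1-2(w=9) 2-4(w=10) 2-6(w=6) 3-7(w=8) 5-6(w=7) 6-7(w=12)

step 1: add edge 2-6 (w=6); MST = {2-6(w=6)}
step 2: add edge 5-6 (w=7); MST = {2-6(w=6) 5-6(w=7)}
step 3: add edge 3-7 (w=8); MST = {2-6(w=6) 3-7(w=8) 5-6(w=7)}
step 4: add edge 1-2 (w=9); MST = {1-2(w=9) 2-6(w=6) 3-7(w=8) 5-6(w=7)}
step 5: add edge 2-4 (w=10); MST = {1-2(w=9) 2-4(w=10) 2-6(w=6) 3-7(w=8) 5-6(w=7)}
step 6: add edge 6-7 (w=12); MST = {1-2(w=9) 2-4(w=10) 2-6(w=6) 3-7(w=8) 5-6(w=7) 6-7(w=12)}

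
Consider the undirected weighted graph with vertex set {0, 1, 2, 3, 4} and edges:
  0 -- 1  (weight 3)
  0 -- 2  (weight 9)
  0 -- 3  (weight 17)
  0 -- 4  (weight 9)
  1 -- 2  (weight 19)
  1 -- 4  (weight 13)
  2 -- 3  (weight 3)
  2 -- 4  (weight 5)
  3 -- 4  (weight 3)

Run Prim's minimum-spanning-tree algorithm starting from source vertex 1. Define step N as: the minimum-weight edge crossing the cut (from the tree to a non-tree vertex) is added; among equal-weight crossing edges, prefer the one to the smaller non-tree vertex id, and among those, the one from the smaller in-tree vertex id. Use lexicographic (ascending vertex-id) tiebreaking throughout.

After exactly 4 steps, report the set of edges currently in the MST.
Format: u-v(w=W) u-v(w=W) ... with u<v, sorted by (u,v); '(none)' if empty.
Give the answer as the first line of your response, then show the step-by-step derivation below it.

0-1(w=3) 0-2(w=9) 2-3(w=3) 3-4(w=3)

step 1: add edge 0-1 (w=3); MST = {0-1(w=3)}
step 2: add edge 0-2 (w=9); MST = {0-1(w=3) 0-2(w=9)}
step 3: add edge 2-3 (w=3); MST = {0-1(w=3) 0-2(w=9) 2-3(w=3)}
step 4: add edge 3-4 (w=3); MST = {0-1(w=3) 0-2(w=9) 2-3(w=3) 3-4(w=3)}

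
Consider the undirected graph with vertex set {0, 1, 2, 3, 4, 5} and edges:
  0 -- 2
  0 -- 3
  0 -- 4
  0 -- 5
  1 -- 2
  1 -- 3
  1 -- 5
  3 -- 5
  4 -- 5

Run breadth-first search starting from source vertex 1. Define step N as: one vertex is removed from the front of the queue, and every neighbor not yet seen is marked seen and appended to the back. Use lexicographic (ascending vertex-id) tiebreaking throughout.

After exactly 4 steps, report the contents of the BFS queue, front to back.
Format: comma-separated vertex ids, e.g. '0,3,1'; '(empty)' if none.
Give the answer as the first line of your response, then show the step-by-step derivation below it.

0,4

step 1: dequeue 1; queue=[2,3,5]; order=1
step 2: dequeue 2; queue=[3,5,0]; order=1,2
step 3: dequeue 3; queue=[5,0]; order=1,2,3
step 4: dequeue 5; queue=[0,4]; order=1,2,3,5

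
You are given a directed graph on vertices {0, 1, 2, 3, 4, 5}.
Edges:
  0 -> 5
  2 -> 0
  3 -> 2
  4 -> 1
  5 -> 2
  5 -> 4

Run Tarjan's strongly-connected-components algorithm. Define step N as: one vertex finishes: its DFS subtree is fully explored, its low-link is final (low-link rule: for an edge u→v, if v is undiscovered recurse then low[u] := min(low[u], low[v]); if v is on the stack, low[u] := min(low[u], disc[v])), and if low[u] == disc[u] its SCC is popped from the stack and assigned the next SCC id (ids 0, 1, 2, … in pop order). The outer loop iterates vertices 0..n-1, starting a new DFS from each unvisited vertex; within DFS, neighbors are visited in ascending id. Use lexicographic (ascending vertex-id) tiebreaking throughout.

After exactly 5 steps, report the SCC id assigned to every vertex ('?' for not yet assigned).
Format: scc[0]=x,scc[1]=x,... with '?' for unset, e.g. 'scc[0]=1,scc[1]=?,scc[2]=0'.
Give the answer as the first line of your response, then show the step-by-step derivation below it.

scc[0]=2,scc[1]=0,scc[2]=2,scc[3]=?,scc[4]=1,scc[5]=2

step 1: low=(low[0]=0,low[1]=?,low[2]=0,low[3]=?,low[4]=?,low[5]=1); scc=(scc[0]=?,scc[1]=?,scc[2]=?,scc[3]=?,scc[4]=?,scc[5]=?)
step 2: low=(low[0]=0,low[1]=4,low[2]=0,low[3]=?,low[4]=3,low[5]=0); scc=(scc[0]=?,scc[1]=0,scc[2]=?,scc[3]=?,scc[4]=?,scc[5]=?)
step 3: low=(low[0]=0,low[1]=4,low[2]=0,low[3]=?,low[4]=3,low[5]=0); scc=(scc[0]=?,scc[1]=0,scc[2]=?,scc[3]=?,scc[4]=1,scc[5]=?)
step 4: low=(low[0]=0,low[1]=4,low[2]=0,low[3]=?,low[4]=3,low[5]=0); scc=(scc[0]=?,scc[1]=0,scc[2]=?,scc[3]=?,scc[4]=1,scc[5]=?)
step 5: low=(low[0]=0,low[1]=4,low[2]=0,low[3]=?,low[4]=3,low[5]=0); scc=(scc[0]=2,scc[1]=0,scc[2]=2,scc[3]=?,scc[4]=1,scc[5]=2)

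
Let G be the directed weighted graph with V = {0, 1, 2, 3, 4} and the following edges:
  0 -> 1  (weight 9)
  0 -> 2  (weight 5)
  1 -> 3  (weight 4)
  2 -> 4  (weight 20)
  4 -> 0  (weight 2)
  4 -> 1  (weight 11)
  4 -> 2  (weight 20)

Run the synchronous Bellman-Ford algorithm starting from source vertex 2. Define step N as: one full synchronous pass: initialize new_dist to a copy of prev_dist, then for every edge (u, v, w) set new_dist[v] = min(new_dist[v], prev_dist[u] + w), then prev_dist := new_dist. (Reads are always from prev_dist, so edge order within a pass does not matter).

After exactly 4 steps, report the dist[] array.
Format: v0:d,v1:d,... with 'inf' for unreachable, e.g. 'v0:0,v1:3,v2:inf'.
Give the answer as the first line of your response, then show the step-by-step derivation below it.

v0:22,v1:31,v2:0,v3:35,v4:20

step 1: dist = v0:inf,v1:inf,v2:0,v3:inf,v4:20
step 2: dist = v0:22,v1:31,v2:0,v3:inf,v4:20
step 3: dist = v0:22,v1:31,v2:0,v3:35,v4:20
step 4: dist = v0:22,v1:31,v2:0,v3:35,v4:20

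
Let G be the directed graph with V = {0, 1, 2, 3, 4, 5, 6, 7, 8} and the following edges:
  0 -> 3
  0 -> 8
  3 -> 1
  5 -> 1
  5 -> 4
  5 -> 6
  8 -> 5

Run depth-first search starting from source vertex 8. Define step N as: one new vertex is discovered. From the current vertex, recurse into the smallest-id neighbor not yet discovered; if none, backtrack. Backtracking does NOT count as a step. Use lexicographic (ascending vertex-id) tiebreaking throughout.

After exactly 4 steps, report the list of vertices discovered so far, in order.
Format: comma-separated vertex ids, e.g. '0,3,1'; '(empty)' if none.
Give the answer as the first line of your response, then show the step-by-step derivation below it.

8,5,1,4

step 1: discover 8; path=8; order=8
step 2: discover 5; path=8>5; order=8,5
step 3: discover 1; path=8>5>1; order=8,5,1
step 4: discover 4; path=8>5>4; order=8,5,1,4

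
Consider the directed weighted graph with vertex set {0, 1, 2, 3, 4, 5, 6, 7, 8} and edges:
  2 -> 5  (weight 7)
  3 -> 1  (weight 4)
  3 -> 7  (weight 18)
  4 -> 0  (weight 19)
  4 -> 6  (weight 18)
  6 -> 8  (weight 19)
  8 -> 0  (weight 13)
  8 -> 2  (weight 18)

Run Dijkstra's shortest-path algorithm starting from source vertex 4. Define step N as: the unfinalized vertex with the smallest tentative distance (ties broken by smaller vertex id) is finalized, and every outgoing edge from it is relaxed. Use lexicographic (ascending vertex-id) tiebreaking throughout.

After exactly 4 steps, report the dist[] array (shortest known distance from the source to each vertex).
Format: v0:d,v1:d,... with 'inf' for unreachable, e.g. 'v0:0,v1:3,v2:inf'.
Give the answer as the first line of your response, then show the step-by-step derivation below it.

v0:19,v1:inf,v2:55,v3:inf,v4:0,v5:inf,v6:18,v7:inf,v8:37

step 1: dist = v0:19,v1:inf,v2:inf,v3:inf,v4:0,v5:inf,v6:18,v7:inf,v8:inf
step 2: dist = v0:19,v1:inf,v2:inf,v3:inf,v4:0,v5:inf,v6:18,v7:inf,v8:37
step 3: dist = v0:19,v1:inf,v2:inf,v3:inf,v4:0,v5:inf,v6:18,v7:inf,v8:37
step 4: dist = v0:19,v1:inf,v2:55,v3:inf,v4:0,v5:inf,v6:18,v7:inf,v8:37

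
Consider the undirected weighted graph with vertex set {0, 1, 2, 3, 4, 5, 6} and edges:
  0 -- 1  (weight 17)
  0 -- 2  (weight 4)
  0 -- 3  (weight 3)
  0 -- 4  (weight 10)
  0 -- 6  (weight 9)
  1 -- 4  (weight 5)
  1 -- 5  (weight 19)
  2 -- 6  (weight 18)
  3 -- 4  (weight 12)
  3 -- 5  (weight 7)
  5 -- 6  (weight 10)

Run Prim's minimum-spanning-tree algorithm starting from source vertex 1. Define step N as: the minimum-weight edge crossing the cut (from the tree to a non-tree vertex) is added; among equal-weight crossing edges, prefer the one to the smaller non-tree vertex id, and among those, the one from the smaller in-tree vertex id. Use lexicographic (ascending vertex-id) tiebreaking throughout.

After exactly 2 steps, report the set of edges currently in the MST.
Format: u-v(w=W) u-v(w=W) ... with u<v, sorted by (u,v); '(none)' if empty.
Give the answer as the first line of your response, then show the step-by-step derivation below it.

0-4(w=10) 1-4(w=5)

step 1: add edge 1-4 (w=5); MST = {1-4(w=5)}
step 2: add edge 0-4 (w=10); MST = {0-4(w=10) 1-4(w=5)}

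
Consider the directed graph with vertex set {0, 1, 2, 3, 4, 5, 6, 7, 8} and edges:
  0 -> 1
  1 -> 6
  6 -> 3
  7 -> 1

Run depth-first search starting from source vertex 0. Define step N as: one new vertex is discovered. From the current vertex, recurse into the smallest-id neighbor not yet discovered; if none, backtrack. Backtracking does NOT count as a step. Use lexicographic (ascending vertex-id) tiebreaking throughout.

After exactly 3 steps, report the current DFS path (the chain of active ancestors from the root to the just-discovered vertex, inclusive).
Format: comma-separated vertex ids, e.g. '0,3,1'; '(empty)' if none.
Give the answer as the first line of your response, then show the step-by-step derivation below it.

0,1,6

step 1: discover 0; path=0; order=0
step 2: discover 1; path=0>1; order=0,1
step 3: discover 6; path=0>1>6; order=0,1,6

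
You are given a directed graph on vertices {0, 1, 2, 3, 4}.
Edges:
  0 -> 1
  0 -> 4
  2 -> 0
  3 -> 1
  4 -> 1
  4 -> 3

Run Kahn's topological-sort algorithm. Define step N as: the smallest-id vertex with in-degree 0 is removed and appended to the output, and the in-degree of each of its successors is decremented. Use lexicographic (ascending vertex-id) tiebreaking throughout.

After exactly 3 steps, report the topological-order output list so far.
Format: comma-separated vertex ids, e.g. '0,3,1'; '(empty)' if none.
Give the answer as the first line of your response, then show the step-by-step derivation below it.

2,0,4

step 1: output 2; order=[2]; indeg=(0,3,0,1,1)
step 2: output 0; order=[2,0]; indeg=(0,2,0,1,0)
step 3: output 4; order=[2,0,4]; indeg=(0,1,0,0,0)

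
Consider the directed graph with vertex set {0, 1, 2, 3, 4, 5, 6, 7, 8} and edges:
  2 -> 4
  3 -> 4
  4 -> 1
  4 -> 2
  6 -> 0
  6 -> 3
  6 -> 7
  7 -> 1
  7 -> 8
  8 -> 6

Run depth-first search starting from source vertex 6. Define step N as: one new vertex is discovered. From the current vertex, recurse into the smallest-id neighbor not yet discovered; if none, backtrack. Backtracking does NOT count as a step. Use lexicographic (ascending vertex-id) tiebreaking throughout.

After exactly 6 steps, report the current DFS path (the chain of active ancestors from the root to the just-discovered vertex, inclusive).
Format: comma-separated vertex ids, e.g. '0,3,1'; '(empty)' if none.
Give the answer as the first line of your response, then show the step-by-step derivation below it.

6,3,4,2

step 1: discover 6; path=6; order=6
step 2: discover 0; path=6>0; order=6,0
step 3: discover 3; path=6>3; order=6,0,3
step 4: discover 4; path=6>3>4; order=6,0,3,4
step 5: discover 1; path=6>3>4>1; order=6,0,3,4,1
step 6: discover 2; path=6>3>4>2; order=6,0,3,4,1,2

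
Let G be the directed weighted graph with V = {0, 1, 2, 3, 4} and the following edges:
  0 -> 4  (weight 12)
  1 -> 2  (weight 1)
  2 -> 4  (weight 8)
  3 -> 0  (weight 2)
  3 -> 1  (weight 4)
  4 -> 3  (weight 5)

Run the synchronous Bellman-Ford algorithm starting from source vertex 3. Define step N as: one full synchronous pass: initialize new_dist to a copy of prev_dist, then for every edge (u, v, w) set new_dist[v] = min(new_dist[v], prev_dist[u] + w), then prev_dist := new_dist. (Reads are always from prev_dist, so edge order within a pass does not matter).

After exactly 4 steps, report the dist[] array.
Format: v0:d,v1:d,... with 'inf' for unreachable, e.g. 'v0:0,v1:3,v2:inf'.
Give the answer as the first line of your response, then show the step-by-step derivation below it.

v0:2,v1:4,v2:5,v3:0,v4:13

step 1: dist = v0:2,v1:4,v2:inf,v3:0,v4:inf
step 2: dist = v0:2,v1:4,v2:5,v3:0,v4:14
step 3: dist = v0:2,v1:4,v2:5,v3:0,v4:13
step 4: dist = v0:2,v1:4,v2:5,v3:0,v4:13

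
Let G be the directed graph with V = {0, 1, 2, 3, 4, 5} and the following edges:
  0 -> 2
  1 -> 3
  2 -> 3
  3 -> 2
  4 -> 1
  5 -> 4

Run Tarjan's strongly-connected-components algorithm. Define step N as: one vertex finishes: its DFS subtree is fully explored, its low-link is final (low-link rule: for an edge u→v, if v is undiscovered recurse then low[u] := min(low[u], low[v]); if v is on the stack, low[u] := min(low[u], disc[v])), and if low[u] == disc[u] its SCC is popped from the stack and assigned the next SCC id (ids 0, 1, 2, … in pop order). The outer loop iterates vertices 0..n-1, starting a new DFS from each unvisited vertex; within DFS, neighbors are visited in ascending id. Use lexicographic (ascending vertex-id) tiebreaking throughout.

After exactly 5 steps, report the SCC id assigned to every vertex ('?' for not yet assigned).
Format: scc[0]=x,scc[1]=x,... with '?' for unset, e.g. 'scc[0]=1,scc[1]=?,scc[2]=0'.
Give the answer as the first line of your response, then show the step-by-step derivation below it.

scc[0]=1,scc[1]=2,scc[2]=0,scc[3]=0,scc[4]=3,scc[5]=?

step 1: low=(low[0]=0,low[1]=?,low[2]=1,low[3]=1,low[4]=?,low[5]=?); scc=(scc[0]=?,scc[1]=?,scc[2]=?,scc[3]=?,scc[4]=?,scc[5]=?)
step 2: low=(low[0]=0,low[1]=?,low[2]=1,low[3]=1,low[4]=?,low[5]=?); scc=(scc[0]=?,scc[1]=?,scc[2]=0,scc[3]=0,scc[4]=?,scc[5]=?)
step 3: low=(low[0]=0,low[1]=?,low[2]=1,low[3]=1,low[4]=?,low[5]=?); scc=(scc[0]=1,scc[1]=?,scc[2]=0,scc[3]=0,scc[4]=?,scc[5]=?)
step 4: low=(low[0]=0,low[1]=3,low[2]=1,low[3]=1,low[4]=?,low[5]=?); scc=(scc[0]=1,scc[1]=2,scc[2]=0,scc[3]=0,scc[4]=?,scc[5]=?)
step 5: low=(low[0]=0,low[1]=3,low[2]=1,low[3]=1,low[4]=4,low[5]=?); scc=(scc[0]=1,scc[1]=2,scc[2]=0,scc[3]=0,scc[4]=3,scc[5]=?)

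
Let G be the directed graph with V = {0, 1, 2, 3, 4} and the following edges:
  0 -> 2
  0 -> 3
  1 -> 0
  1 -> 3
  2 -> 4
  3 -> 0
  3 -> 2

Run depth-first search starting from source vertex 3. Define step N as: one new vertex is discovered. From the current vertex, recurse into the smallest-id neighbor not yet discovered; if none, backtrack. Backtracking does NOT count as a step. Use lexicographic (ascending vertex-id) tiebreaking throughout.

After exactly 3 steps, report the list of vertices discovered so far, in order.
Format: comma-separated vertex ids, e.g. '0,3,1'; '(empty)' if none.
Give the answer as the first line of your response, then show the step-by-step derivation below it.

3,0,2

step 1: discover 3; path=3; order=3
step 2: discover 0; path=3>0; order=3,0
step 3: discover 2; path=3>0>2; order=3,0,2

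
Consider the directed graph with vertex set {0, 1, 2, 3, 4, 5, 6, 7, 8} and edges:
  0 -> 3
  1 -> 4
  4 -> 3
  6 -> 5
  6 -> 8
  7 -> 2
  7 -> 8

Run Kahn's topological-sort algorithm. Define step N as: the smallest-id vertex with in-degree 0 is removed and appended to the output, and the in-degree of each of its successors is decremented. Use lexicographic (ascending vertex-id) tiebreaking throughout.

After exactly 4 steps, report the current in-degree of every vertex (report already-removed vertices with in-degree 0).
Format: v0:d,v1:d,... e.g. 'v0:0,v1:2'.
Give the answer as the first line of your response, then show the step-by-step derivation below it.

v0:0,v1:0,v2:1,v3:0,v4:0,v5:1,v6:0,v7:0,v8:2

step 1: output 0; order=[0]; indeg=(0,0,1,1,1,1,0,0,2)
step 2: output 1; order=[0,1]; indeg=(0,0,1,1,0,1,0,0,2)
step 3: output 4; order=[0,1,4]; indeg=(0,0,1,0,0,1,0,0,2)
step 4: output 3; order=[0,1,4,3]; indeg=(0,0,1,0,0,1,0,0,2)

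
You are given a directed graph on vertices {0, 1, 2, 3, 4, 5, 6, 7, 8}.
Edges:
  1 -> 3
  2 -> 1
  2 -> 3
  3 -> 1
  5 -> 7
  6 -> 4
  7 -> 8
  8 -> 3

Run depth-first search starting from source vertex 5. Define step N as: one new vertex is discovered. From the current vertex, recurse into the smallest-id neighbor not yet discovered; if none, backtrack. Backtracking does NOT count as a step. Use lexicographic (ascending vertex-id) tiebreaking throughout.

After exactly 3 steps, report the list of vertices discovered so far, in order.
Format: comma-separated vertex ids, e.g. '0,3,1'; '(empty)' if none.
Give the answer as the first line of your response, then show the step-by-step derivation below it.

5,7,8

step 1: discover 5; path=5; order=5
step 2: discover 7; path=5>7; order=5,7
step 3: discover 8; path=5>7>8; order=5,7,8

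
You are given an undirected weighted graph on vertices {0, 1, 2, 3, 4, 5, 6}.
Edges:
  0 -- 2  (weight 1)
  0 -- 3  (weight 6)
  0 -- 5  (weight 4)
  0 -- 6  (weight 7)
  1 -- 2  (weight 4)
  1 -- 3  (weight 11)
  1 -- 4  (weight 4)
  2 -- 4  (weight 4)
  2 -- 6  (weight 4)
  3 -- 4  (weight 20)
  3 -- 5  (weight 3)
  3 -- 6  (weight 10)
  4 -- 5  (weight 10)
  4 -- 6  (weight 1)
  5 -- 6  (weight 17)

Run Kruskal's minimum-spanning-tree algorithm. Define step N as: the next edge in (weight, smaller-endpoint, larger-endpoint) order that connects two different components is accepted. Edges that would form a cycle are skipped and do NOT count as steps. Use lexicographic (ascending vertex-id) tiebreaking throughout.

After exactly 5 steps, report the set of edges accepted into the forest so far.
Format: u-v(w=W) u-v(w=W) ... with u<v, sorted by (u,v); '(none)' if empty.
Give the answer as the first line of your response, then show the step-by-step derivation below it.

0-2(w=1) 0-5(w=4) 1-2(w=4) 3-5(w=3) 4-6(w=1)

step 1: add edge 0-2 (w=1); MST = {0-2(w=1)}
step 2: add edge 4-6 (w=1); MST = {0-2(w=1) 4-6(w=1)}
step 3: add edge 3-5 (w=3); MST = {0-2(w=1) 3-5(w=3) 4-6(w=1)}
step 4: add edge 0-5 (w=4); MST = {0-2(w=1) 0-5(w=4) 3-5(w=3) 4-6(w=1)}
step 5: add edge 1-2 (w=4); MST = {0-2(w=1) 0-5(w=4) 1-2(w=4) 3-5(w=3) 4-6(w=1)}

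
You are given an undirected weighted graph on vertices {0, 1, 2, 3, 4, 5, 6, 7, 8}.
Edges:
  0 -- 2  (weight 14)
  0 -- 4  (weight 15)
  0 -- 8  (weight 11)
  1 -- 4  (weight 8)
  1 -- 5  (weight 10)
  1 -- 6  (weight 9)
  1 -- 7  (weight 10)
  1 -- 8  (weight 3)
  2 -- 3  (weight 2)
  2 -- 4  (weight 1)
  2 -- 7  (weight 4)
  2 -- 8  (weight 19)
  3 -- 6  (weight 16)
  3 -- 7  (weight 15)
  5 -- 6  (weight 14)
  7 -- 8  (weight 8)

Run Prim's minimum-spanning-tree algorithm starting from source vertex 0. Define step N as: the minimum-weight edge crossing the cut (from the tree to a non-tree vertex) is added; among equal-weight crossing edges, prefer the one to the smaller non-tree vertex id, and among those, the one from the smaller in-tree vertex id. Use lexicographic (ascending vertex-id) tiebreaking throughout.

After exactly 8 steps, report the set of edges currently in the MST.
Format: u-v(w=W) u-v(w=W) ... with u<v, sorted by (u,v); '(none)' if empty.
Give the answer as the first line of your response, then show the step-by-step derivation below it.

0-8(w=11) 1-4(w=8) 1-5(w=10) 1-6(w=9) 1-8(w=3) 2-3(w=2) 2-4(w=1) 2-7(w=4)

step 1: add edge 0-8 (w=11); MST = {0-8(w=11)}
step 2: add edge 1-8 (w=3); MST = {0-8(w=11) 1-8(w=3)}
step 3: add edge 1-4 (w=8); MST = {0-8(w=11) 1-4(w=8) 1-8(w=3)}
step 4: add edge 2-4 (w=1); MST = {0-8(w=11) 1-4(w=8) 1-8(w=3) 2-4(w=1)}
step 5: add edge 2-3 (w=2); MST = {0-8(w=11) 1-4(w=8) 1-8(w=3) 2-3(w=2) 2-4(w=1)}
step 6: add edge 2-7 (w=4); MST = {0-8(w=11) 1-4(w=8) 1-8(w=3) 2-3(w=2) 2-4(w=1) 2-7(w=4)}
step 7: add edge 1-6 (w=9); MST = {0-8(w=11) 1-4(w=8) 1-6(w=9) 1-8(w=3) 2-3(w=2) 2-4(w=1) 2-7(w=4)}
step 8: add edge 1-5 (w=10); MST = {0-8(w=11) 1-4(w=8) 1-5(w=10) 1-6(w=9) 1-8(w=3) 2-3(w=2) 2-4(w=1) 2-7(w=4)}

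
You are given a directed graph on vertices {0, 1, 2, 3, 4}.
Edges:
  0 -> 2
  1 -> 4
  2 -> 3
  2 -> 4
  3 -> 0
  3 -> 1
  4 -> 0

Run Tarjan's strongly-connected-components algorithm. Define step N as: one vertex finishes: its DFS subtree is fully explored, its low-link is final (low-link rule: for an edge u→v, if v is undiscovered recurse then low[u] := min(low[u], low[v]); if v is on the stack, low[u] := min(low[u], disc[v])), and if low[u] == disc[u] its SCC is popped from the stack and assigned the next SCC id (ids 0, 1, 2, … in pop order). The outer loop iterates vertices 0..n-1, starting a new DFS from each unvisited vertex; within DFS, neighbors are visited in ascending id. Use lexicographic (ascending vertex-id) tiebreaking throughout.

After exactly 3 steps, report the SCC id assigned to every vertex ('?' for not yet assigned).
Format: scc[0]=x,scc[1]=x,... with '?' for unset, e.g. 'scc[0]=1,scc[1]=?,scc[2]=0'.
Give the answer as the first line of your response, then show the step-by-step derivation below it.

scc[0]=?,scc[1]=?,scc[2]=?,scc[3]=?,scc[4]=?

step 1: low=(low[0]=0,low[1]=3,low[2]=1,low[3]=0,low[4]=0); scc=(scc[0]=?,scc[1]=?,scc[2]=?,scc[3]=?,scc[4]=?)
step 2: low=(low[0]=0,low[1]=0,low[2]=1,low[3]=0,low[4]=0); scc=(scc[0]=?,scc[1]=?,scc[2]=?,scc[3]=?,scc[4]=?)
step 3: low=(low[0]=0,low[1]=0,low[2]=1,low[3]=0,low[4]=0); scc=(scc[0]=?,scc[1]=?,scc[2]=?,scc[3]=?,scc[4]=?)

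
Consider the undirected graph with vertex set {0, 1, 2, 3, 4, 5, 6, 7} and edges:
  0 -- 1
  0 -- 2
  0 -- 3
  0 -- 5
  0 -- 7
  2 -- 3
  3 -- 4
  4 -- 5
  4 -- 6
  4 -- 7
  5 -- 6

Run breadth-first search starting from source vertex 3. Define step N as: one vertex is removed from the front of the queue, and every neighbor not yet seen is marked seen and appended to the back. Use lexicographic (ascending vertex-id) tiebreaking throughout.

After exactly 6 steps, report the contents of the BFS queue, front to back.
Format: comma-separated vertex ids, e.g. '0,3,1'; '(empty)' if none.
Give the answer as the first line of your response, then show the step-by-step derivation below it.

7,6

step 1: dequeue 3; queue=[0,2,4]; order=3
step 2: dequeue 0; queue=[2,4,1,5,7]; order=3,0
step 3: dequeue 2; queue=[4,1,5,7]; order=3,0,2
step 4: dequeue 4; queue=[1,5,7,6]; order=3,0,2,4
step 5: dequeue 1; queue=[5,7,6]; order=3,0,2,4,1
step 6: dequeue 5; queue=[7,6]; order=3,0,2,4,1,5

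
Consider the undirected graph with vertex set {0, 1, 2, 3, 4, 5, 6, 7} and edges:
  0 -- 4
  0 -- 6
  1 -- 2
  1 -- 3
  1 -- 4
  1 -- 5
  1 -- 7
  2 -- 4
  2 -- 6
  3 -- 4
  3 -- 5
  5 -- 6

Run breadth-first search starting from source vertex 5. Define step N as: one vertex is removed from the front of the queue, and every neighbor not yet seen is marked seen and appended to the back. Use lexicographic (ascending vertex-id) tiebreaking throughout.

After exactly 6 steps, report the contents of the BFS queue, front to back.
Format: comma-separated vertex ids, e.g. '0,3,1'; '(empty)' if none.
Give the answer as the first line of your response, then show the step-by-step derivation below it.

7,0

step 1: dequeue 5; queue=[1,3,6]; order=5
step 2: dequeue 1; queue=[3,6,2,4,7]; order=5,1
step 3: dequeue 3; queue=[6,2,4,7]; order=5,1,3
step 4: dequeue 6; queue=[2,4,7,0]; order=5,1,3,6
step 5: dequeue 2; queue=[4,7,0]; order=5,1,3,6,2
step 6: dequeue 4; queue=[7,0]; order=5,1,3,6,2,4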